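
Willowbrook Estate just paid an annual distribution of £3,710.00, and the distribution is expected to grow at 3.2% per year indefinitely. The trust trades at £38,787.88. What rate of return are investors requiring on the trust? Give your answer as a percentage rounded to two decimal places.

13.07%

D₁ = £3,710.00 × 1.032 = £3,828.7200
P = D₁/(r − g) ⇒ r = D₁/P + g = £3,828.7200/£38,787.88 + 0.032 = 0.098709 + 0.032 = 0.130709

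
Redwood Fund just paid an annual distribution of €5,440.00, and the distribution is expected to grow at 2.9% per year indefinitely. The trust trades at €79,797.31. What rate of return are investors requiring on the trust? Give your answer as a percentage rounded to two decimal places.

D₁ = €5,440.00 × 1.029 = €5,597.7600
P = D₁/(r − g) ⇒ r = D₁/P + g = €5,597.7600/€79,797.31 + 0.029 = 0.070150 + 0.029 = 0.099150

9.91%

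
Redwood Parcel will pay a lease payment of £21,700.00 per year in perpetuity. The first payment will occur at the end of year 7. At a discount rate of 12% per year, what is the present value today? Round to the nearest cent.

£91615.79

Value at end of year 6: C / r = £21,700.00 / 0.12 = £180,833.3333
Discount to today: PV = £180,833.3333 / (1 + 0.12)^6 = £180,833.3333 / 1.973823 = £91,615.79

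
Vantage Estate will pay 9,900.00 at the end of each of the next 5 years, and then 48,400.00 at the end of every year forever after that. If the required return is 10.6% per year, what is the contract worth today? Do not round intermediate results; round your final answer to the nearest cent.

312868.28

PV of 5-year annuity: 9,900.00 × [1 − (1+0.106)^−5] / 0.106 = 36960.55522
Perpetuity value at year 5: 48,400.00 / 0.106 = 456603.77358
PV of perpetuity: 456603.77358 / (1+0.106)^5 = 275907.72582
Total PV = 36960.55522 + 275907.72582 = 312868.28105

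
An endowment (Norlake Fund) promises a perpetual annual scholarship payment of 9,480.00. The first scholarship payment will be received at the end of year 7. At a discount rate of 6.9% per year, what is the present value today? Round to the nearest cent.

92064.67

Value at end of year 6: C / r = 9,480.00 / 0.069 = 137,391.3043
Discount to today: PV = 137,391.3043 / (1 + 0.069)^6 = 137,391.3043 / 1.492335 = 92,064.67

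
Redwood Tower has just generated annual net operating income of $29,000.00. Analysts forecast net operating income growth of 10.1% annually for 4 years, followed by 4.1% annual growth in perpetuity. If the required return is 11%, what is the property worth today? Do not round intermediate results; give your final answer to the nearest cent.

$537171.13

D_1 = 31929.00000
D_2 = 35153.82900
D_3 = 38704.36573
D_4 = 42613.50667
Terminal value at year 4: TV = D_4×(1+g_2)/(r−g_2) = 44360.66044/0.069 = 642908.12233
P_0 = D_1/(1+r)^1 + D_2/(1+r)^2 + D_3/(1+r)^3 + D_4/(1+r)^4 + TV/(1+r)^4
    = 28764.86486 + 28531.63623 + 28300.29864 + 28070.83676 + 423503.49371 = 537171.13020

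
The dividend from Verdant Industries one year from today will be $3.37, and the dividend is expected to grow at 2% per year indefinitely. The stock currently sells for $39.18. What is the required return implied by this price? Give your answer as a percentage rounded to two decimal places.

10.60%

P = D₁/(r − g) ⇒ r = D₁/P + g = $3.3700/$39.18 + 0.02 = 0.086013 + 0.02 = 0.106013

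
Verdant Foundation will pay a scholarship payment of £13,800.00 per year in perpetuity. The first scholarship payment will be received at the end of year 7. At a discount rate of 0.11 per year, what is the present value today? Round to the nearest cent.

£67073.12

Value at end of year 6: C / r = £13,800.00 / 0.11 = £125,454.5455
Discount to today: PV = £125,454.5455 / (1 + 0.11)^6 = £125,454.5455 / 1.870415 = £67,073.12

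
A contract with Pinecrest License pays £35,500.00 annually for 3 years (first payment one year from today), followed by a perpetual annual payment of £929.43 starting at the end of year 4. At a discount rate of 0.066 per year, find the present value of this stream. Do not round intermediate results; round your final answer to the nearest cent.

PV of 3-year annuity: £35,500.00 × [1 − (1+0.066)^−3] / 0.066 = 93848.28680
Perpetuity value at year 3: £929.43 / 0.066 = 14082.27273
PV of perpetuity: 14082.27273 / (1+0.066)^3 = 11625.21883
Total PV = 93848.28680 + 11625.21883 = 105473.50563

£105473.51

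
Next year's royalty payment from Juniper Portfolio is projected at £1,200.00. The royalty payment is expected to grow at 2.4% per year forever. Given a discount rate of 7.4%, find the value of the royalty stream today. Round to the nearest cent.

£24000.00

Growing perpetuity: P = D₁ / (r − g) = £1,200.0000 / (0.074 − 0.024) = £24,000.00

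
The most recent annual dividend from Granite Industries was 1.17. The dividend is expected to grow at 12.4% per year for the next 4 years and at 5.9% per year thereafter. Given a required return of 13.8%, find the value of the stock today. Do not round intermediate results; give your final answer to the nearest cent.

19.46

D_1 = 1.31508
D_2 = 1.47815
D_3 = 1.66144
D_4 = 1.86746
Terminal value at year 4: TV = D_4×(1+g_2)/(r−g_2) = 1.97764/0.079 = 25.03341
P_0 = D_1/(1+r)^1 + D_2/(1+r)^2 + D_3/(1+r)^3 + D_4/(1+r)^4 + TV/(1+r)^4
    = 1.15561 + 1.14139 + 1.12735 + 1.11348 + 14.92626 = 19.46408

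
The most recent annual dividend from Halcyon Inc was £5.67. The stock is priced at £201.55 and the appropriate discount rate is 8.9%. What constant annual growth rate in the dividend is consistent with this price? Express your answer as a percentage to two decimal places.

5.92%

P = D₀(1+g)/(r−g) ⇒ P(r−g) = D₀(1+g) ⇒ g(P+D₀) = P·r − D₀
g = (P·r − D₀)/(P + D₀) = (£201.55×0.089 − £5.67) / (£201.55 + £5.67) = 0.059203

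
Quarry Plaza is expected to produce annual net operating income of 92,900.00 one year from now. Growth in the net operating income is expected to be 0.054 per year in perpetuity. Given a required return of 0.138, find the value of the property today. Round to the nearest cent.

Growing perpetuity: P = D₁ / (r − g) = 92,900.0000 / (0.138 − 0.054) = 1,105,952.38

1105952.38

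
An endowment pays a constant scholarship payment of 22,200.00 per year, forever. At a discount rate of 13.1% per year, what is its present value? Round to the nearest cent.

169465.65

Level perpetuity: PV = C / r = 22,200.00 / 0.131 = 169,465.65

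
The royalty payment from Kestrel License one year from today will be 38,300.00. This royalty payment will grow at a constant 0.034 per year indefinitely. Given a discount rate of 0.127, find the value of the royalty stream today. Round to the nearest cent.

411827.96

Growing perpetuity: P = D₁ / (r − g) = 38,300.0000 / (0.127 − 0.034) = 411,827.96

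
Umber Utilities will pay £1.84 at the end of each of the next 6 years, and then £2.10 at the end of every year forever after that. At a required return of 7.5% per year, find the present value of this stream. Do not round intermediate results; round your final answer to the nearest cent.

PV of 6-year annuity: £1.84 × [1 − (1+0.075)^−6] / 0.075 = 8.63668
Perpetuity value at year 6: £2.10 / 0.075 = 28.00000
PV of perpetuity: 28.00000 / (1+0.075)^6 = 18.14292
Total PV = 8.63668 + 18.14292 = 26.77960

£26.78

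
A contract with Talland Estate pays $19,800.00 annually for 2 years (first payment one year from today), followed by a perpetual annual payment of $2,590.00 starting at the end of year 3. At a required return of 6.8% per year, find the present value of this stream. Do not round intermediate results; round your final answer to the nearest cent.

$69290.70

PV of 2-year annuity: $19,800.00 × [1 − (1+0.068)^−2] / 0.068 = 35898.24517
Perpetuity value at year 2: $2,590.00 / 0.068 = 38088.23529
PV of perpetuity: 38088.23529 / (1+0.068)^2 = 33392.45474
Total PV = 35898.24517 + 33392.45474 = 69290.69991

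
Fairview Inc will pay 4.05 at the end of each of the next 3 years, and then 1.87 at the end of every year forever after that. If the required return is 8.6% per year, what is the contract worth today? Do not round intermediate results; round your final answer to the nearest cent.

27.30

PV of 3-year annuity: 4.05 × [1 − (1+0.086)^−3] / 0.086 = 10.32527
Perpetuity value at year 3: 1.87 / 0.086 = 21.74419
PV of perpetuity: 21.74419 / (1+0.086)^3 = 16.97672
Total PV = 10.32527 + 16.97672 = 27.30199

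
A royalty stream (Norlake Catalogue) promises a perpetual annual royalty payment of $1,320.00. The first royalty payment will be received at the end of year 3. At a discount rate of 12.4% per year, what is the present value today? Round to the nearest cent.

Value at end of year 2: C / r = $1,320.00 / 0.124 = $10,645.1613
Discount to today: PV = $10,645.1613 / (1 + 0.124)^2 = $10,645.1613 / 1.263376 = $8,425.96

$8425.96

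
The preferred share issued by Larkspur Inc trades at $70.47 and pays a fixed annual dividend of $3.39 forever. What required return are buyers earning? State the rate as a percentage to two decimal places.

4.81%

P = C/r ⇒ r = C/P = $3.39/$70.47 = 0.048106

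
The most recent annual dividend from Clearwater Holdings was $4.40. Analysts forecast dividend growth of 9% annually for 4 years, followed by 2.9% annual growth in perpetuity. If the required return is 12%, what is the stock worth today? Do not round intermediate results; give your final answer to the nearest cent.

$61.09

D_1 = 4.79600
D_2 = 5.22764
D_3 = 5.69813
D_4 = 6.21096
Terminal value at year 4: TV = D_4×(1+g_2)/(r−g_2) = 6.39108/0.091 = 70.23161
P_0 = D_1/(1+r)^1 + D_2/(1+r)^2 + D_3/(1+r)^3 + D_4/(1+r)^4 + TV/(1+r)^4
    = 4.28214 + 4.16744 + 4.05581 + 3.94718 + 44.63346 = 61.08604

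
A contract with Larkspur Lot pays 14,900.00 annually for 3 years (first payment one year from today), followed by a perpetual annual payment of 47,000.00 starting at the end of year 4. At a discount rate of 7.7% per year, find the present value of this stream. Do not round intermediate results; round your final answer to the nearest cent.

527214.94

PV of 3-year annuity: 14,900.00 × [1 − (1+0.077)^−3] / 0.077 = 38607.55795
Perpetuity value at year 3: 47,000.00 / 0.077 = 610389.61039
PV of perpetuity: 610389.61039 / (1+0.077)^3 = 488607.38060
Total PV = 38607.55795 + 488607.38060 = 527214.93855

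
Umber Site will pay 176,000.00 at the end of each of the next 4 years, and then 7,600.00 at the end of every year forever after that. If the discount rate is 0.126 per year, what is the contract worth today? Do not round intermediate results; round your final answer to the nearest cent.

PV of 4-year annuity: 176,000.00 × [1 − (1+0.126)^−4] / 0.126 = 527887.85575
Perpetuity value at year 4: 7,600.00 / 0.126 = 60317.46032
PV of perpetuity: 60317.46032 / (1+0.126)^4 = 37522.30291
Total PV = 527887.85575 + 37522.30291 = 565410.15866

565410.16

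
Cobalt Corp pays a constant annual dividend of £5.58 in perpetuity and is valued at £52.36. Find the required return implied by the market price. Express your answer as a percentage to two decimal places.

10.66%

P = C/r ⇒ r = C/P = £5.58/£52.36 = 0.106570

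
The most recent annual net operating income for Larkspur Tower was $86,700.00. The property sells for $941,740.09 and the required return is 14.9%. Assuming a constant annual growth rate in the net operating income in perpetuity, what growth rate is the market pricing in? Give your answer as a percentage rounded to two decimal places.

5.21%

P = D₀(1+g)/(r−g) ⇒ P(r−g) = D₀(1+g) ⇒ g(P+D₀) = P·r − D₀
g = (P·r − D₀)/(P + D₀) = ($941,740.09×0.149 − $86,700.00) / ($941,740.09 + $86,700.00) = 0.052137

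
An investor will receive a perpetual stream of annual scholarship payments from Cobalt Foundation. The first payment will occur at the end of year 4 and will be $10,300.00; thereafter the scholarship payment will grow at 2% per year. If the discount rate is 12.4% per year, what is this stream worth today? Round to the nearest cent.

Value at end of year 3: C₁ / (r − g) = $10,300.00 / (0.124 − 0.02) = $99,038.4615
Discount to today: PV = $99,038.4615 / (1 + 0.124)^3 = $99,038.4615 / 1.420035 = $69,743.69

$69743.69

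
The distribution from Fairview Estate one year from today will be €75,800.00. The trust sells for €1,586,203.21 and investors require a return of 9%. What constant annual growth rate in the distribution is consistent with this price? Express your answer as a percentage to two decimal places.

4.22%

P = D₁/(r−g) ⇒ g = r − D₁/P = 0.09 − €75,800.00/€1,586,203.21 = 0.042213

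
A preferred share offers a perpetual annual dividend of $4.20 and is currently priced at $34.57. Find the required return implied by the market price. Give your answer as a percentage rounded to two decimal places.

12.15%

P = C/r ⇒ r = C/P = $4.20/$34.57 = 0.121493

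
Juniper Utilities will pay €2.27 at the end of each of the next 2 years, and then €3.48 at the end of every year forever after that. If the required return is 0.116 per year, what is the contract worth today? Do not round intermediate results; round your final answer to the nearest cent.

€27.94

PV of 2-year annuity: €2.27 × [1 − (1+0.116)^−2] / 0.116 = 3.85668
Perpetuity value at year 2: €3.48 / 0.116 = 30.00000
PV of perpetuity: 30.00000 / (1+0.116)^2 = 24.08756
Total PV = 3.85668 + 24.08756 = 27.94424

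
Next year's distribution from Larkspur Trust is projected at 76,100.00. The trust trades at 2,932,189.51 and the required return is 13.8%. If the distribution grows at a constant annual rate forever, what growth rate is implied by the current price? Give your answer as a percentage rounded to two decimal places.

P = D₁/(r−g) ⇒ g = r − D₁/P = 0.138 − 76,100.00/2,932,189.51 = 0.112047

11.20%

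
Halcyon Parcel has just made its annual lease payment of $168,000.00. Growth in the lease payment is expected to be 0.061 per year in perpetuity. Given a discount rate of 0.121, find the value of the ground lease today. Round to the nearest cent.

$2970800.00

D₁ = D₀ × (1 + g) = $168,000.00 × 1.061 = $178,248.0000
Growing perpetuity: P = D₁ / (r − g) = $178,248.0000 / (0.121 − 0.061) = $2,970,800.00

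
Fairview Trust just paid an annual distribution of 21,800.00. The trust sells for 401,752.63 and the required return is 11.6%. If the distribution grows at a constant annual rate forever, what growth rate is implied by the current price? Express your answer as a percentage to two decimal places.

5.86%

P = D₀(1+g)/(r−g) ⇒ P(r−g) = D₀(1+g) ⇒ g(P+D₀) = P·r − D₀
g = (P·r − D₀)/(P + D₀) = (401,752.63×0.116 − 21,800.00) / (401,752.63 + 21,800.00) = 0.058560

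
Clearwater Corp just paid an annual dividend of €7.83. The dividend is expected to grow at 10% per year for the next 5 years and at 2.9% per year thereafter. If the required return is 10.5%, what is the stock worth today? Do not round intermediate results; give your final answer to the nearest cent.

D_1 = 8.61300
D_2 = 9.47430
D_3 = 10.42173
D_4 = 11.46390
D_5 = 12.61029
Terminal value at year 5: TV = D_5×(1+g_2)/(r−g_2) = 12.97599/0.076 = 170.73673
P_0 = D_1/(1+r)^1 + D_2/(1+r)^2 + D_3/(1+r)^3 + D_4/(1+r)^4 + D_5/(1+r)^5 + TV/(1+r)^5
    = 7.79457 + 7.75930 + 7.72419 + 7.68924 + 7.65445 + 103.63718 = 142.25893

€142.26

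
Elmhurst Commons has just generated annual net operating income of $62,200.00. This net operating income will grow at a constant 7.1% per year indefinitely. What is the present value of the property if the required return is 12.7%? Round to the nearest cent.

$1189575.00

D₁ = D₀ × (1 + g) = $62,200.00 × 1.071 = $66,616.2000
Growing perpetuity: P = D₁ / (r − g) = $66,616.2000 / (0.127 − 0.071) = $1,189,575.00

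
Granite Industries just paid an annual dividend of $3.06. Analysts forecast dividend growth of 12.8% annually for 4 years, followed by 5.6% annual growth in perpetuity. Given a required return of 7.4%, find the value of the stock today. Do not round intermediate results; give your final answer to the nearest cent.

$232.30

D_1 = 3.45168
D_2 = 3.89350
D_3 = 4.39186
D_4 = 4.95402
Terminal value at year 4: TV = D_4×(1+g_2)/(r−g_2) = 5.23145/0.018 = 290.63589
P_0 = D_1/(1+r)^1 + D_2/(1+r)^2 + D_3/(1+r)^3 + D_4/(1+r)^4 + TV/(1+r)^4
    = 3.21385 + 3.37545 + 3.54516 + 3.72341 + 218.43997 = 232.29784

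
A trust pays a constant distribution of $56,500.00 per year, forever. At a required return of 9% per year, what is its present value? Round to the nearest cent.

Level perpetuity: PV = C / r = $56,500.00 / 0.09 = $627,777.78

$627777.78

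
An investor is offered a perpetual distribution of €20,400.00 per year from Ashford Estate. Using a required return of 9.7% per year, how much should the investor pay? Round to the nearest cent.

Level perpetuity: PV = C / r = €20,400.00 / 0.097 = €210,309.28

€210309.28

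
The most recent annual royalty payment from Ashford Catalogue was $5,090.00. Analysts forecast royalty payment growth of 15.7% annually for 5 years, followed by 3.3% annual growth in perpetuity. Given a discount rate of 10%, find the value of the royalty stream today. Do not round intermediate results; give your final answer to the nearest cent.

$130719.65

D_1 = 5889.13000
D_2 = 6813.72341
D_3 = 7883.47799
D_4 = 9121.18403
D_5 = 10553.20992
Terminal value at year 5: TV = D_5×(1+g_2)/(r−g_2) = 10901.46585/0.067 = 162708.44551
P_0 = D_1/(1+r)^1 + D_2/(1+r)^2 + D_3/(1+r)^3 + D_4/(1+r)^4 + D_5/(1+r)^5 + TV/(1+r)^5
    = 5353.75455 + 5631.17637 + 5922.97369 + 6229.89142 + 6552.71307 + 101029.14326 = 130719.65236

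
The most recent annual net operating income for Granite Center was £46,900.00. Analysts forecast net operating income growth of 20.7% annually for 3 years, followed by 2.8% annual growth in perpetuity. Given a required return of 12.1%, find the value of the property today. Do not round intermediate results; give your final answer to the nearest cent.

£810538.23

D_1 = 56608.30000
D_2 = 68326.21810
D_3 = 82469.74525
Terminal value at year 3: TV = D_3×(1+g_2)/(r−g_2) = 84778.89811/0.093 = 911601.05499
P_0 = D_1/(1+r)^1 + D_2/(1+r)^2 + D_3/(1+r)^3 + TV/(1+r)^3
    = 50498.03747 + 54372.10635 + 58543.38302 + 647124.70696 = 810538.23380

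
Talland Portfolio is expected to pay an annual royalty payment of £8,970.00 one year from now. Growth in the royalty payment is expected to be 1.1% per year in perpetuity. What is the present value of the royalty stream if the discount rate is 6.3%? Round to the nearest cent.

£172500.00

Growing perpetuity: P = D₁ / (r − g) = £8,970.0000 / (0.063 − 0.011) = £172,500.00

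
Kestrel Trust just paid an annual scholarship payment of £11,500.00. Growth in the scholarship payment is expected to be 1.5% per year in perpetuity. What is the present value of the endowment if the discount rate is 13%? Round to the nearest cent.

D₁ = D₀ × (1 + g) = £11,500.00 × 1.015 = £11,672.5000
Growing perpetuity: P = D₁ / (r − g) = £11,672.5000 / (0.13 − 0.015) = £101,500.00

£101500.00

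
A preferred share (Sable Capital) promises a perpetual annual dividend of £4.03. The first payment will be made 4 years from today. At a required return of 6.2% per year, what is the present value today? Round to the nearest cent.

Value at end of year 3: C / r = £4.03 / 0.062 = £65.0000
Discount to today: PV = £65.0000 / (1 + 0.062)^3 = £65.0000 / 1.197770 = £54.27

£54.27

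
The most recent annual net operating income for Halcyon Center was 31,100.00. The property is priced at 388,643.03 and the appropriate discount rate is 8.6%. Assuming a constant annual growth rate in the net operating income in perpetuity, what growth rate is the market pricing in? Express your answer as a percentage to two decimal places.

0.55%

P = D₀(1+g)/(r−g) ⇒ P(r−g) = D₀(1+g) ⇒ g(P+D₀) = P·r − D₀
g = (P·r − D₀)/(P + D₀) = (388,643.03×0.086 − 31,100.00) / (388,643.03 + 31,100.00) = 0.005535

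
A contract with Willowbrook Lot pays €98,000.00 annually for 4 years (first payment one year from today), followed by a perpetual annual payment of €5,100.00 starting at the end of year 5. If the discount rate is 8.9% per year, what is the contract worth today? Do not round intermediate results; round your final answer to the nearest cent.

PV of 4-year annuity: €98,000.00 × [1 − (1+0.089)^−4] / 0.089 = 318190.68310
Perpetuity value at year 4: €5,100.00 / 0.089 = 57303.37079
PV of perpetuity: 57303.37079 / (1+0.089)^4 = 40744.46789
Total PV = 318190.68310 + 40744.46789 = 358935.15099

€358935.15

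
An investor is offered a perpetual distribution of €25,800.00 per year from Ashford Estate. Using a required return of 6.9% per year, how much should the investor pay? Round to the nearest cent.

€373913.04

Level perpetuity: PV = C / r = €25,800.00 / 0.069 = €373,913.04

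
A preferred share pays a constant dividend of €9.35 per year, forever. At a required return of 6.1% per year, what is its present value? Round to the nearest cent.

Level perpetuity: PV = C / r = €9.35 / 0.061 = €153.28

€153.28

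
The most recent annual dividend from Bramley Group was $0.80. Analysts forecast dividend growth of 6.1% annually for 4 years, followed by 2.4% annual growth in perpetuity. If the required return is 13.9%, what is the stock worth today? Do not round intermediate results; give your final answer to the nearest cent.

D_1 = 0.84880
D_2 = 0.90058
D_3 = 0.95551
D_4 = 1.01380
Terminal value at year 4: TV = D_4×(1+g_2)/(r−g_2) = 1.03813/0.115 = 9.02721
P_0 = D_1/(1+r)^1 + D_2/(1+r)^2 + D_3/(1+r)^3 + D_4/(1+r)^4 + TV/(1+r)^4
    = 0.74522 + 0.69418 + 0.64664 + 0.60236 + 5.36363 = 8.05203

$8.05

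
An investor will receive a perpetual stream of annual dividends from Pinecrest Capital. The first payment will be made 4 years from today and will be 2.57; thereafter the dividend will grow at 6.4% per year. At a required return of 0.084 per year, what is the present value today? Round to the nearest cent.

100.88

Value at end of year 3: C₁ / (r − g) = 2.57 / (0.084 − 0.064) = 128.5000
Discount to today: PV = 128.5000 / (1 + 0.084)^3 = 128.5000 / 1.273761 = 100.88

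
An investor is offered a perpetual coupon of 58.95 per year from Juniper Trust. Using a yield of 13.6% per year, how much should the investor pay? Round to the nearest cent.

433.46

Level perpetuity: PV = C / r = 58.95 / 0.136 = 433.46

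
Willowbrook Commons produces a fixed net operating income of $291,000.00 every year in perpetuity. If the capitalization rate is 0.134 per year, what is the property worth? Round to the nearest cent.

$2171641.79

Level perpetuity: PV = C / r = $291,000.00 / 0.134 = $2,171,641.79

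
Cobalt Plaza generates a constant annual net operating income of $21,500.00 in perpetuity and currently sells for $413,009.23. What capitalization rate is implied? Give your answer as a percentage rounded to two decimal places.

P = C/r ⇒ r = C/P = $21,500.00/$413,009.23 = 0.052057

5.21%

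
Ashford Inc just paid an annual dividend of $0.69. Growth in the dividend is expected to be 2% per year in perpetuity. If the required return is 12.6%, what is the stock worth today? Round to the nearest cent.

$6.64

D₁ = D₀ × (1 + g) = $0.69 × 1.02 = $0.7038
Growing perpetuity: P = D₁ / (r − g) = $0.7038 / (0.126 − 0.02) = $6.64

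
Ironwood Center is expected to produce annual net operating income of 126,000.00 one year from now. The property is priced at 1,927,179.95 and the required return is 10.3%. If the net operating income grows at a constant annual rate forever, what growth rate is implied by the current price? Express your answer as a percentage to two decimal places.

3.76%

P = D₁/(r−g) ⇒ g = r − D₁/P = 0.103 − 126,000.00/1,927,179.95 = 0.037619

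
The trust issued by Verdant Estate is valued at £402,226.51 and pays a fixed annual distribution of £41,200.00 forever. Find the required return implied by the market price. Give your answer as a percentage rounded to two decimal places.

10.24%

P = C/r ⇒ r = C/P = £41,200.00/£402,226.51 = 0.102430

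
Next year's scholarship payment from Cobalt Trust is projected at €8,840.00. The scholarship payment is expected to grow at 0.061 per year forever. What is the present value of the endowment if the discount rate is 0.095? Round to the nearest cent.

Growing perpetuity: P = D₁ / (r − g) = €8,840.0000 / (0.095 − 0.061) = €260,000.00

€260000.00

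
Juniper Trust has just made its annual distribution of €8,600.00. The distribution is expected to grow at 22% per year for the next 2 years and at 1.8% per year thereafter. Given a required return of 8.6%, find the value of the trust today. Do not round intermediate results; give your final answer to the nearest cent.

D_1 = 10492.00000
D_2 = 12800.24000
Terminal value at year 2: TV = D_2×(1+g_2)/(r−g_2) = 13030.64432/0.068 = 191627.12235
P_0 = D_1/(1+r)^1 + D_2/(1+r)^2 + TV/(1+r)^2
    = 9661.14180 + 10853.21639 + 162479.03363 = 182993.39183

€182993.39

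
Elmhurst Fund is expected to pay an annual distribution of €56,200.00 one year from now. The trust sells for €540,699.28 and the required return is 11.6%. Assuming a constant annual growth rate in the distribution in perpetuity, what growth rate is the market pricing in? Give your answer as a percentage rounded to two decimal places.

P = D₁/(r−g) ⇒ g = r − D₁/P = 0.116 − €56,200.00/€540,699.28 = 0.012061

1.21%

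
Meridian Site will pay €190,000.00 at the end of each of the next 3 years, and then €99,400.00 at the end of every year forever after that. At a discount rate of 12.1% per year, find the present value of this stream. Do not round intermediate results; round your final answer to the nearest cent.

€1038720.13

PV of 3-year annuity: €190,000.00 × [1 − (1+0.121)^−3] / 0.121 = 455564.89516
Perpetuity value at year 3: €99,400.00 / 0.121 = 821487.60331
PV of perpetuity: 821487.60331 / (1+0.121)^3 = 583155.23184
Total PV = 455564.89516 + 583155.23184 = 1038720.12700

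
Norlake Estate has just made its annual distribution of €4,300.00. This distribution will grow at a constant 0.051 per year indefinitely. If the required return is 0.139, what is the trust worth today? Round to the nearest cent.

D₁ = D₀ × (1 + g) = €4,300.00 × 1.051 = €4,519.3000
Growing perpetuity: P = D₁ / (r − g) = €4,519.3000 / (0.139 − 0.051) = €51,355.68

€51355.68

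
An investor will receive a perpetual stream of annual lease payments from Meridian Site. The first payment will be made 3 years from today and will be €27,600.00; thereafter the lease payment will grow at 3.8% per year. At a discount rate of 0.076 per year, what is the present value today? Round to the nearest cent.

Value at end of year 2: C₁ / (r − g) = €27,600.00 / (0.076 − 0.038) = €726,315.7895
Discount to today: PV = €726,315.7895 / (1 + 0.076)^2 = €726,315.7895 / 1.157776 = €627,337.06

€627337.06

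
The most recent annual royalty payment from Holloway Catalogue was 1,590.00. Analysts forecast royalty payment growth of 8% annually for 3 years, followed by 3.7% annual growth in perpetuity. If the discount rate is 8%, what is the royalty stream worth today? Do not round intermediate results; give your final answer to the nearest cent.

D_1 = 1717.20000
D_2 = 1854.57600
D_3 = 2002.94208
Terminal value at year 3: TV = D_3×(1+g_2)/(r−g_2) = 2077.05094/0.043 = 48303.51016
P_0 = D_1/(1+r)^1 + D_2/(1+r)^2 + D_3/(1+r)^3 + TV/(1+r)^3
    = 1590.00000 + 1590.00000 + 1590.00000 + 38344.88372 = 43114.88372

43114.88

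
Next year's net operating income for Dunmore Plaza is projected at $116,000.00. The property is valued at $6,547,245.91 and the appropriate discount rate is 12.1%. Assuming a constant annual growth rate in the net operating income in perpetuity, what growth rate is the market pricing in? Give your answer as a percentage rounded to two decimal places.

P = D₁/(r−g) ⇒ g = r − D₁/P = 0.121 − $116,000.00/$6,547,245.91 = 0.103283

10.33%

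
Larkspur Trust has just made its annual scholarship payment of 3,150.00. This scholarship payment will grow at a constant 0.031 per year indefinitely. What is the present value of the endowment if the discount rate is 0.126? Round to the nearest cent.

D₁ = D₀ × (1 + g) = 3,150.00 × 1.031 = 3,247.6500
Growing perpetuity: P = D₁ / (r − g) = 3,247.6500 / (0.126 − 0.031) = 34,185.79

34185.79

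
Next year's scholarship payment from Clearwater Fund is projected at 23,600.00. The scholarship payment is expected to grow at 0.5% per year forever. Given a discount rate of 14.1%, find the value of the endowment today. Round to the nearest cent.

173529.41

Growing perpetuity: P = D₁ / (r − g) = 23,600.0000 / (0.141 − 0.005) = 173,529.41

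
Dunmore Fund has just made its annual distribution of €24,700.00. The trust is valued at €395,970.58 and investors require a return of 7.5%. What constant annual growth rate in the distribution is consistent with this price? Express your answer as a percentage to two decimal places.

1.19%

P = D₀(1+g)/(r−g) ⇒ P(r−g) = D₀(1+g) ⇒ g(P+D₀) = P·r − D₀
g = (P·r − D₀)/(P + D₀) = (€395,970.58×0.075 − €24,700.00) / (€395,970.58 + €24,700.00) = 0.011881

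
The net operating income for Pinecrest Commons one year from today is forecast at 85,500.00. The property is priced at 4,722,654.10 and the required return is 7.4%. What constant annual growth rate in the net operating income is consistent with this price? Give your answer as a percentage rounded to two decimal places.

5.59%

P = D₁/(r−g) ⇒ g = r − D₁/P = 0.074 − 85,500.00/4,722,654.10 = 0.055896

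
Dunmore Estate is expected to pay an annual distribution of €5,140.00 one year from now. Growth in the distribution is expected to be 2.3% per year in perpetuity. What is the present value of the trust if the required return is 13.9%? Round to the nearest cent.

Growing perpetuity: P = D₁ / (r − g) = €5,140.0000 / (0.139 − 0.023) = €44,310.34

€44310.34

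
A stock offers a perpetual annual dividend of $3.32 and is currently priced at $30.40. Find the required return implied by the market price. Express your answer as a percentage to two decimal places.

10.92%

P = C/r ⇒ r = C/P = $3.32/$30.40 = 0.109211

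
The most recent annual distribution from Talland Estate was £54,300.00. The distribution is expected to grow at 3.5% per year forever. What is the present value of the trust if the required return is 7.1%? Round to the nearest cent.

D₁ = D₀ × (1 + g) = £54,300.00 × 1.035 = £56,200.5000
Growing perpetuity: P = D₁ / (r − g) = £56,200.5000 / (0.071 − 0.035) = £1,561,125.00

£1561125.00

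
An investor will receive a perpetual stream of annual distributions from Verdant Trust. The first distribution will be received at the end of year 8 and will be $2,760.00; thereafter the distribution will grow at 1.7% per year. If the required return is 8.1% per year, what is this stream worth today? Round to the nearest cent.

Value at end of year 7: C₁ / (r − g) = $2,760.00 / (0.081 − 0.017) = $43,125.0000
Discount to today: PV = $43,125.0000 / (1 + 0.081)^7 = $43,125.0000 / 1.724963 = $25,000.53

$25000.53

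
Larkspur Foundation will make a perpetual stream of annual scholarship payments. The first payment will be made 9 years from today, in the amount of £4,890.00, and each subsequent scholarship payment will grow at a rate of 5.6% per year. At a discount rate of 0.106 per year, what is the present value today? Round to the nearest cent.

Value at end of year 8: C₁ / (r − g) = £4,890.00 / (0.106 − 0.056) = £97,800.0000
Discount to today: PV = £97,800.0000 / (1 + 0.106)^8 = £97,800.0000 / 2.238933 = £43,681.53

£43681.53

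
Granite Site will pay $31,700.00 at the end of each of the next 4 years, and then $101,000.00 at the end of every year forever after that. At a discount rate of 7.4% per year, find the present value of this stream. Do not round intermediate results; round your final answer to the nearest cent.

$1132235.31

PV of 4-year annuity: $31,700.00 × [1 − (1+0.074)^−4] / 0.074 = 106412.07817
Perpetuity value at year 4: $101,000.00 / 0.074 = 1364864.86486
PV of perpetuity: 1364864.86486 / (1+0.074)^4 = 1025823.22778
Total PV = 106412.07817 + 1025823.22778 = 1132235.30595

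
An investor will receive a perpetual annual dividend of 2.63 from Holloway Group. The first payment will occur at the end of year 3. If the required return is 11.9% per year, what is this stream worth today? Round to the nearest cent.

Value at end of year 2: C / r = 2.63 / 0.119 = 22.1008
Discount to today: PV = 22.1008 / (1 + 0.119)^2 = 22.1008 / 1.252161 = 17.65

17.65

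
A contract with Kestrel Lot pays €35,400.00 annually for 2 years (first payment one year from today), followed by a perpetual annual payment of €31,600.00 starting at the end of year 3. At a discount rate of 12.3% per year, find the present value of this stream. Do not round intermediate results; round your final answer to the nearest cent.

€263307.54

PV of 2-year annuity: €35,400.00 × [1 − (1+0.123)^−2] / 0.123 = 59592.79344
Perpetuity value at year 2: €31,600.00 / 0.123 = 256910.56911
PV of perpetuity: 256910.56911 / (1+0.123)^2 = 203714.74219
Total PV = 59592.79344 + 203714.74219 = 263307.53563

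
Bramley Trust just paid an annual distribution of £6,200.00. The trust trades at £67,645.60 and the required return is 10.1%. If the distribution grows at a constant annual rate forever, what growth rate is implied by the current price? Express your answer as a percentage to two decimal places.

P = D₀(1+g)/(r−g) ⇒ P(r−g) = D₀(1+g) ⇒ g(P+D₀) = P·r − D₀
g = (P·r − D₀)/(P + D₀) = (£67,645.60×0.101 − £6,200.00) / (£67,645.60 + £6,200.00) = 0.008561

0.86%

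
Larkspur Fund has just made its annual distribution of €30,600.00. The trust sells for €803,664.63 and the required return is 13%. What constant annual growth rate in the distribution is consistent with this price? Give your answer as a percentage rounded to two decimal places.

8.86%

P = D₀(1+g)/(r−g) ⇒ P(r−g) = D₀(1+g) ⇒ g(P+D₀) = P·r − D₀
g = (P·r − D₀)/(P + D₀) = (€803,664.63×0.13 − €30,600.00) / (€803,664.63 + €30,600.00) = 0.088553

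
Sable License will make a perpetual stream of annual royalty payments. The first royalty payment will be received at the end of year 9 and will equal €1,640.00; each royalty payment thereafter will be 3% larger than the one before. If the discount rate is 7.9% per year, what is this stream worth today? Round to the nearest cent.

€18216.97

Value at end of year 8: C₁ / (r − g) = €1,640.00 / (0.079 − 0.03) = €33,469.3878
Discount to today: PV = €33,469.3878 / (1 + 0.079)^8 = €33,469.3878 / 1.837264 = €18,216.97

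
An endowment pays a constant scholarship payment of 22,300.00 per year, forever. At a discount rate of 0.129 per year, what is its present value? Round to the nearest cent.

172868.22

Level perpetuity: PV = C / r = 22,300.00 / 0.129 = 172,868.22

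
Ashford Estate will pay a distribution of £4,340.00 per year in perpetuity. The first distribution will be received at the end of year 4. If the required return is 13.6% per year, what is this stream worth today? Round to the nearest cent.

£21767.86

Value at end of year 3: C / r = £4,340.00 / 0.136 = £31,911.7647
Discount to today: PV = £31,911.7647 / (1 + 0.136)^3 = £31,911.7647 / 1.466003 = £21,767.86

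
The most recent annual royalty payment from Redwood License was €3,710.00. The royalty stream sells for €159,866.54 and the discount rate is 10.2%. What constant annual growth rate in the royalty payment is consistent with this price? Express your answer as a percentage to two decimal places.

P = D₀(1+g)/(r−g) ⇒ P(r−g) = D₀(1+g) ⇒ g(P+D₀) = P·r − D₀
g = (P·r − D₀)/(P + D₀) = (€159,866.54×0.102 − €3,710.00) / (€159,866.54 + €3,710.00) = 0.077006

7.70%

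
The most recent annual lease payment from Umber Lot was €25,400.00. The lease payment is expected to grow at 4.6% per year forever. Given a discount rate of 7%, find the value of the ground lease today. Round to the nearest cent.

D₁ = D₀ × (1 + g) = €25,400.00 × 1.046 = €26,568.4000
Growing perpetuity: P = D₁ / (r − g) = €26,568.4000 / (0.07 − 0.046) = €1,107,016.67

€1107016.67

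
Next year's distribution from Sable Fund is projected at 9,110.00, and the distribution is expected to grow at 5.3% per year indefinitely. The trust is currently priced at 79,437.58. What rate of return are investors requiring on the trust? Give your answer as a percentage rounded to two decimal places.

16.77%

P = D₁/(r − g) ⇒ r = D₁/P + g = 9,110.0000/79,437.58 + 0.053 = 0.114681 + 0.053 = 0.167681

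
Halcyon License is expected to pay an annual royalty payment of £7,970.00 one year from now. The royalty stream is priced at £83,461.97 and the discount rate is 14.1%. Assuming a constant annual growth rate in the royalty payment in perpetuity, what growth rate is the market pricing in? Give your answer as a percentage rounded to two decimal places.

4.55%

P = D₁/(r−g) ⇒ g = r − D₁/P = 0.141 − £7,970.00/£83,461.97 = 0.045507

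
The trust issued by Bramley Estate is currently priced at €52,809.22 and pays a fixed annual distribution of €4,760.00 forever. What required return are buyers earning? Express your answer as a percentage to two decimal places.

9.01%

P = C/r ⇒ r = C/P = €4,760.00/€52,809.22 = 0.090136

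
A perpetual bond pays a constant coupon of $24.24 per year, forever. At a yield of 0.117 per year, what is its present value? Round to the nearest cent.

Level perpetuity: PV = C / r = $24.24 / 0.117 = $207.18

$207.18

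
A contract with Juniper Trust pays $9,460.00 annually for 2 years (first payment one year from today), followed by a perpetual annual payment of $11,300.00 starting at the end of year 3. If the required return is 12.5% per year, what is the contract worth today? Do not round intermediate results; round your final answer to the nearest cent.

$87310.62

PV of 2-year annuity: $9,460.00 × [1 − (1+0.125)^−2] / 0.125 = 15883.45679
Perpetuity value at year 2: $11,300.00 / 0.125 = 90400.00000
PV of perpetuity: 90400.00000 / (1+0.125)^2 = 71427.16049
Total PV = 15883.45679 + 71427.16049 = 87310.61728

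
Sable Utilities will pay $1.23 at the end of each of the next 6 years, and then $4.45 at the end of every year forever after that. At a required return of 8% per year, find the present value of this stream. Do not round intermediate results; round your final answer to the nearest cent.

$40.74

PV of 6-year annuity: $1.23 × [1 − (1+0.08)^−6] / 0.08 = 5.68614
Perpetuity value at year 6: $4.45 / 0.08 = 55.62500
PV of perpetuity: 55.62500 / (1+0.08)^6 = 35.05319
Total PV = 5.68614 + 35.05319 = 40.73933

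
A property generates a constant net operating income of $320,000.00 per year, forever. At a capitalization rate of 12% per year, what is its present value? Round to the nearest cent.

Level perpetuity: PV = C / r = $320,000.00 / 0.12 = $2,666,666.67

$2666666.67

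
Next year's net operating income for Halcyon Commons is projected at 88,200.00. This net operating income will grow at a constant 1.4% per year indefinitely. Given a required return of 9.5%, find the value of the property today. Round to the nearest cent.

Growing perpetuity: P = D₁ / (r − g) = 88,200.0000 / (0.095 − 0.014) = 1,088,888.89

1088888.89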